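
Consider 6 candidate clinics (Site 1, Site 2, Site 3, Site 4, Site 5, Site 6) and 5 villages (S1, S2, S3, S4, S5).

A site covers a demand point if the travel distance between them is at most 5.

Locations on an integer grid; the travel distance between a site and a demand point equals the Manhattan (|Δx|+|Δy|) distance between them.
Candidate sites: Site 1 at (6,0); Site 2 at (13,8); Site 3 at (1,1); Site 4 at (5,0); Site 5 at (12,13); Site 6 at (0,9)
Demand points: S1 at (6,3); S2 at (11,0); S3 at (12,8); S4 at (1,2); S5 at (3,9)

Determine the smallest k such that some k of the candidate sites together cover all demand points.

4

Coverage sets (demand points within 5 of each site):
  Site 1: {S1, S2}
  Site 2: {S3}
  Site 3: {S4}
  Site 4: {S1}
  Site 5: {S3}
  Site 6: {S5}
No 3 sites suffice: every size-3 union leaves at least one demand point uncovered.
But {Site 1, Site 2, Site 3, Site 6} covers everything, so the minimum is 4.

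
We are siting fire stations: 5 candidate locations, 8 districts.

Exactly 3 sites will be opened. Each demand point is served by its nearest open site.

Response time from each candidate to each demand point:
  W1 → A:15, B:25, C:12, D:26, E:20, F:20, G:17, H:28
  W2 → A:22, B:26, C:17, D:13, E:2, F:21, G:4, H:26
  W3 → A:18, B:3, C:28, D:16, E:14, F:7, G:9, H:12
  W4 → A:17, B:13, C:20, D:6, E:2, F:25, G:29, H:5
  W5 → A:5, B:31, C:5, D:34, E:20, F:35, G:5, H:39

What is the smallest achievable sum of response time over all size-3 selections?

38

Open {W3, W4, W5}.
  A→W5 5, B→W3 3, C→W5 5, D→W4 6, E→W4 2, F→W3 7, G→W5 5, H→W4 5  ⇒ total 38.
Compare {W2, W3, W5}: total 51.
Compare {W1, W3, W4}: total 59.
No size-3 selection does better; minimum is 38.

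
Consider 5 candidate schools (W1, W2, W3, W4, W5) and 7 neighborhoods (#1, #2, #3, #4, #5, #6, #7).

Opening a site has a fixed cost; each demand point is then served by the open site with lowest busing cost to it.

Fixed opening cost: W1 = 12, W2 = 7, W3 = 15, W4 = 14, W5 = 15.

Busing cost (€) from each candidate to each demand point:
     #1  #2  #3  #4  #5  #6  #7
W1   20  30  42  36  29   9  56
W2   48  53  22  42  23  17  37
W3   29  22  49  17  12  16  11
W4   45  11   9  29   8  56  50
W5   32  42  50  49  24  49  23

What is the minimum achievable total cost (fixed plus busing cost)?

Open {W1, W3, W4}: assign each demand point to its cheapest open site.
  #1→W1 20, #2→W4 11, #3→W4 9, #4→W3 17, #5→W4 8, #6→W1 9, #7→W3 11
  busing cost 85, fixed 41 → total 126.
Compare {W3, W4}: busing cost 101 + fixed 29 = 130.
Compare {W1, W2, W3, W4}: busing cost 85 + fixed 48 = 133.
Compare {W2, W3, W4}: busing cost 101 + fixed 36 = 137.
All other subsets cost ≥ 130. Minimum total cost: 126.

126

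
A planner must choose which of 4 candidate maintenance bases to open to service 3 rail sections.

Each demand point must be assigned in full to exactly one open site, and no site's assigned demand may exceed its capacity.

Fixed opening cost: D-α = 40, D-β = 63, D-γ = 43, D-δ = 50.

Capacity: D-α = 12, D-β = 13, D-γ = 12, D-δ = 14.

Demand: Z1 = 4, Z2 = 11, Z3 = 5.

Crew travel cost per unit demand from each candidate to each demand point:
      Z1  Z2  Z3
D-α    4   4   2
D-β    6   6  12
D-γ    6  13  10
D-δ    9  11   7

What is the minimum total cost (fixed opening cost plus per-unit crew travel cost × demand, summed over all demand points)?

Open {D-α, D-β}; cheapest assignment that respects the capacities:
  D-α (cap 12, load 9): Z1, Z3 — cost 4×4 + 5×2 = 26
  D-β (cap 13, load 11): Z2 — cost 11×6 = 66
  Shipping 92, fixed 103 → total 195.
  Any other capacity-feasible assignment to {D-α, D-β} ships for at least 92.
Compare {D-α, D-γ}: its best feasible assignment gives total 201.
Compare {D-α, D-δ}: its best feasible assignment gives total 205.
Every other set of open sites that can feasibly serve all demand totals ≥ 201 even under its best assignment. Minimum: 195.

195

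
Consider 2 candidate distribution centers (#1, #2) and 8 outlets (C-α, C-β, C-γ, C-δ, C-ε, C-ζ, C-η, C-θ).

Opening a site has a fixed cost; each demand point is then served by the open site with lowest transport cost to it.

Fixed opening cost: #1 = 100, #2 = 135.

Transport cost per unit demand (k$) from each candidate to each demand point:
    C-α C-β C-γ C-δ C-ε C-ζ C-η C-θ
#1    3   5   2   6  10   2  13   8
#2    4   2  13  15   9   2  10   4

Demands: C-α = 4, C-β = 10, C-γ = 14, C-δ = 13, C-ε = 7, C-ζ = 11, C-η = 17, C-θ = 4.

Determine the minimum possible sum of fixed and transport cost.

613

Open {#1}: assign each demand point to its cheapest open site.
  C-α→#1 4×3=12, C-β→#1 10×5=50, C-γ→#1 14×2=28, C-δ→#1 13×6=78, C-ε→#1 7×10=70, C-ζ→#1 11×2=22, C-η→#1 17×13=221, C-θ→#1 4×8=32
  transport cost 513, fixed 100 → total 613.
Compare {#1, #2}: transport cost 409 + fixed 235 = 644.
Compare {#2}: transport cost 684 + fixed 135 = 819.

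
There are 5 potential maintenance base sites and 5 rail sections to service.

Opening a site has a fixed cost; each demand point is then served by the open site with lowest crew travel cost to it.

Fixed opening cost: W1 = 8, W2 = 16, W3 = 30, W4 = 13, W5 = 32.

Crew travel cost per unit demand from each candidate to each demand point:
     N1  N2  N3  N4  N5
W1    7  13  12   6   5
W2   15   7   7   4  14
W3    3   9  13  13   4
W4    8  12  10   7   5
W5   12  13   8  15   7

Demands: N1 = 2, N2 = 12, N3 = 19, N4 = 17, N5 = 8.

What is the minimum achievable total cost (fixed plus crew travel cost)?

363

Open {W1, W2}: assign each demand point to its cheapest open site.
  N1→W1 2×7=14, N2→W2 12×7=84, N3→W2 19×7=133, N4→W2 17×4=68, N5→W1 8×5=40
  crew travel cost 339, fixed 24 → total 363.
Compare {W2, W3}: crew travel cost 323 + fixed 46 = 369.
Compare {W2, W4}: crew travel cost 341 + fixed 29 = 370.
Compare {W1, W2, W4}: crew travel cost 339 + fixed 37 = 376.
All other subsets cost ≥ 369. Minimum total cost: 363.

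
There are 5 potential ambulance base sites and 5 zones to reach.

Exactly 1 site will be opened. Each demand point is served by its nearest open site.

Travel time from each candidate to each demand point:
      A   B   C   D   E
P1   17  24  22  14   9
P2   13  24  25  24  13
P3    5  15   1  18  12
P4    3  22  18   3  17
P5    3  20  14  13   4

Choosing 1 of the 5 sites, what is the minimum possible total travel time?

Open {P3}.
  A→P3 5, B→P3 15, C→P3 1, D→P3 18, E→P3 12  ⇒ total 51.
Compare {P5}: total 54.
Compare {P4}: total 63.
No size-1 selection does better; minimum is 51.

51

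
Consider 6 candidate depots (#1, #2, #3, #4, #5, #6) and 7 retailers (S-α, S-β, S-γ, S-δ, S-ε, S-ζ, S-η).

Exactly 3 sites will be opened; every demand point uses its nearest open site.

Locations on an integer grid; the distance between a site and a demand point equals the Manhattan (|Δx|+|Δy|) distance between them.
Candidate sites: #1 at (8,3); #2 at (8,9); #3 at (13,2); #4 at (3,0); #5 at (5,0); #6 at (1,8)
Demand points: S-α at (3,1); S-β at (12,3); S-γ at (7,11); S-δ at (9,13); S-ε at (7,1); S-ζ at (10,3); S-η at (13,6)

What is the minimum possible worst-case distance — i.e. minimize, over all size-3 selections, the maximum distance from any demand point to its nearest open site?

Open {#2, #3, #4}.
  Farthest demand point is S-δ at distance 5 (to #2); all others are ≤ 5.
With {#2, #3, #5} the worst case is 5.
With {#1, #2, #3} the worst case is 7.
No size-3 selection achieves below 5.

5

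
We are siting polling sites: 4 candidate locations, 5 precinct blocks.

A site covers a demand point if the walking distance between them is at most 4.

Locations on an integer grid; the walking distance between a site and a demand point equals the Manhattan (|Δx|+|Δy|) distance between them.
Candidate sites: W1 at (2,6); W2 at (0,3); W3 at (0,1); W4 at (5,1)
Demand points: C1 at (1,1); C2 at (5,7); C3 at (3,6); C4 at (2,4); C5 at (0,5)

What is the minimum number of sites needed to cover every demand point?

2

Coverage sets (demand points within 4 of each site):
  W1: {C2, C3, C4, C5}
  W2: {C1, C4, C5}
  W3: {C1, C5}
  W4: {C1}
No single site covers all 5 demand points.
But {W1, W2} covers everything, so the minimum is 2.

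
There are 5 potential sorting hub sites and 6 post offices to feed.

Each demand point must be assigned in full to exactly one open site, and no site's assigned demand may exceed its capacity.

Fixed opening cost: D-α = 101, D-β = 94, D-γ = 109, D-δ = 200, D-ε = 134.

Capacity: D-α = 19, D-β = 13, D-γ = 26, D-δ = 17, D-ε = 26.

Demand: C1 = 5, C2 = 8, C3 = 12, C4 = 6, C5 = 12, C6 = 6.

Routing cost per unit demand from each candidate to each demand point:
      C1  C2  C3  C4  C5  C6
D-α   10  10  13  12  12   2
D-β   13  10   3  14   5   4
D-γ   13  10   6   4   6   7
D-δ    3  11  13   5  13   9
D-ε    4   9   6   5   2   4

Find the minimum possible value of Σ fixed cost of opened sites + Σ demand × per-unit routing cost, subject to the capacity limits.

487

Open {D-γ, D-ε}; cheapest assignment that respects the capacities:
  D-γ (cap 26, load 26): C2, C3, C4 — cost 8×10 + 12×6 + 6×4 = 176
  D-ε (cap 26, load 23): C1, C5, C6 — cost 5×4 + 12×2 + 6×4 = 68
  Shipping 244, fixed 243 → total 487.
  Any other capacity-feasible assignment to {D-γ, D-ε} ships for at least 244.
Compare {D-α, D-β, D-ε}: its best feasible assignment gives total 531.
Compare {D-β, D-γ, D-ε}: its best feasible assignment gives total 545.
Every other set of open sites that can feasibly serve all demand totals ≥ 531 even under its best assignment. Minimum: 487.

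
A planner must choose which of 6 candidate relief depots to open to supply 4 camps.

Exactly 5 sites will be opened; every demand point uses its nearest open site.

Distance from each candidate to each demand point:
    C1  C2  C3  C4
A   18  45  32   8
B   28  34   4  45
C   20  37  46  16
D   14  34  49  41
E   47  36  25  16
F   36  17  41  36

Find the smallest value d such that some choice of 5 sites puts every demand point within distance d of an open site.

Open {A, B, C, D, F}.
  Farthest demand point is C2 at distance 17 (to F); all others are ≤ 17.
With {A, B, D, E, F} the worst case is 17.
With {B, C, D, E, F} the worst case is 17.
No size-5 selection achieves below 17.

17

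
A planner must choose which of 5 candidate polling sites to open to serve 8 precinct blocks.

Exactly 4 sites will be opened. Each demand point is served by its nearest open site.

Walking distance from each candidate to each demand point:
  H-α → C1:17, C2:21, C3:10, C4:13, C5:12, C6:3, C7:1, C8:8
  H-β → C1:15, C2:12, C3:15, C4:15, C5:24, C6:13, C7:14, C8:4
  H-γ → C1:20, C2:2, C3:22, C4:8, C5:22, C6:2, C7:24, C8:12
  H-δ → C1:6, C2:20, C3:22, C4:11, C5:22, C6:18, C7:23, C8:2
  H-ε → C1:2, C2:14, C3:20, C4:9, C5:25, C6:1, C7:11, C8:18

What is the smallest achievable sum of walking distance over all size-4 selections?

38

Open {H-α, H-γ, H-δ, H-ε}.
  C1→H-ε 2, C2→H-γ 2, C3→H-α 10, C4→H-γ 8, C5→H-α 12, C6→H-ε 1, C7→H-α 1, C8→H-δ 2  ⇒ total 38.
Compare {H-α, H-β, H-γ, H-ε}: total 40.
Compare {H-α, H-β, H-γ, H-δ}: total 43.
No size-4 selection does better; minimum is 38.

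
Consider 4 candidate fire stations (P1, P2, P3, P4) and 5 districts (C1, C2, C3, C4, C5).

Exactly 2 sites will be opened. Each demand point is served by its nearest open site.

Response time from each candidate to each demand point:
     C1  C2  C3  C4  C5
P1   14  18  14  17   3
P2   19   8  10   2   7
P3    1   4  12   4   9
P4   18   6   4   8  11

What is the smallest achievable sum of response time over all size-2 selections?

22

Open {P3, P4}.
  C1→P3 1, C2→P3 4, C3→P4 4, C4→P3 4, C5→P3 9  ⇒ total 22.
Compare {P1, P3}: total 24.
Compare {P2, P3}: total 24.
No size-2 selection does better; minimum is 22.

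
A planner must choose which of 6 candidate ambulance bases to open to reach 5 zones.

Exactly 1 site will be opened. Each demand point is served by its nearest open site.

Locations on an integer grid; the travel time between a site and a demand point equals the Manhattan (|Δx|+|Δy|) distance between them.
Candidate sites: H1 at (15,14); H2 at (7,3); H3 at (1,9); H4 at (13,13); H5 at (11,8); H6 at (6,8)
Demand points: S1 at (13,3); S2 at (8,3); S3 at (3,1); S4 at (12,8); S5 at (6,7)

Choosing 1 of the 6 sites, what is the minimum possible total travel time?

28

Open {H2}.
  S1→H2 6, S2→H2 1, S3→H2 6, S4→H2 10, S5→H2 5  ⇒ total 28.
Compare {H6}: total 36.
Compare {H5}: total 37.
No size-1 selection does better; minimum is 28.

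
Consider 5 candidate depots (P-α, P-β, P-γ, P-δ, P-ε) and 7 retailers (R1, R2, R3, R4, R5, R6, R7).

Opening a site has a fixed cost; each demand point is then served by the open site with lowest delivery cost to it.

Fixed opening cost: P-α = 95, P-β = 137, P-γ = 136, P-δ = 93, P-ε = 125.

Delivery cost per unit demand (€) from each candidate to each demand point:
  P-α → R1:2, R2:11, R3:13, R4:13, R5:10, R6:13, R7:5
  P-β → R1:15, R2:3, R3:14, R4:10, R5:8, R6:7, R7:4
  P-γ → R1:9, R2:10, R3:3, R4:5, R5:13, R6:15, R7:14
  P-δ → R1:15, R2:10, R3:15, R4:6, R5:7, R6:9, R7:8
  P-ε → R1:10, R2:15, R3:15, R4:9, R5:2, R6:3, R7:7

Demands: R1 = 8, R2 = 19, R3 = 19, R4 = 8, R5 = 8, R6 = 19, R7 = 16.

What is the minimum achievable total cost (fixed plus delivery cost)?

Open {P-β, P-γ}: assign each demand point to its cheapest open site.
  R1→P-γ 8×9=72, R2→P-β 19×3=57, R3→P-γ 19×3=57, R4→P-γ 8×5=40, R5→P-β 8×8=64, R6→P-β 19×7=133, R7→P-β 16×4=64
  delivery cost 487, fixed 273 → total 760.
Compare {P-β, P-γ, P-ε}: delivery cost 363 + fixed 398 = 761.
Compare {P-α, P-β, P-γ}: delivery cost 431 + fixed 368 = 799.
Compare {P-α, P-β, P-γ, P-ε}: delivery cost 307 + fixed 493 = 800.
All other subsets cost ≥ 761. Minimum total cost: 760.

760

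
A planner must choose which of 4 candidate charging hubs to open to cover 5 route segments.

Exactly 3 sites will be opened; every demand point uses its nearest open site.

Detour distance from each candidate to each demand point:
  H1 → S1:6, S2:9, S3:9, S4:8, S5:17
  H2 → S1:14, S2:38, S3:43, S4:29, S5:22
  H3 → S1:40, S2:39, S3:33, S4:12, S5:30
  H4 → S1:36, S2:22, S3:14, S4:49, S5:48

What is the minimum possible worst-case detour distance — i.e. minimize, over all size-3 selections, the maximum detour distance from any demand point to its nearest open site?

Open {H1, H2, H3}.
  Farthest demand point is S5 at detour distance 17 (to H1); all others are ≤ 17.
With {H1, H2, H4} the worst case is 17.
With {H1, H3, H4} the worst case is 17.
No size-3 selection achieves below 17.

17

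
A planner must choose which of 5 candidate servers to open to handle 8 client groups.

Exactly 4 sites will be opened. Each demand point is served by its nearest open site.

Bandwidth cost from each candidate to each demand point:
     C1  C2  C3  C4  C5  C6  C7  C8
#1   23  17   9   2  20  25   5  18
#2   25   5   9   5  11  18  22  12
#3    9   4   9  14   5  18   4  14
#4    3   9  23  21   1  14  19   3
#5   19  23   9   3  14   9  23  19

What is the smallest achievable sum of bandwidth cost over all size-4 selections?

Open {#1, #3, #4, #5}.
  C1→#4 3, C2→#3 4, C3→#1 9, C4→#1 2, C5→#4 1, C6→#5 9, C7→#3 4, C8→#4 3  ⇒ total 35.
Compare {#2, #3, #4, #5}: total 36.
Compare {#1, #2, #4, #5}: total 37.
No size-4 selection does better; minimum is 35.

35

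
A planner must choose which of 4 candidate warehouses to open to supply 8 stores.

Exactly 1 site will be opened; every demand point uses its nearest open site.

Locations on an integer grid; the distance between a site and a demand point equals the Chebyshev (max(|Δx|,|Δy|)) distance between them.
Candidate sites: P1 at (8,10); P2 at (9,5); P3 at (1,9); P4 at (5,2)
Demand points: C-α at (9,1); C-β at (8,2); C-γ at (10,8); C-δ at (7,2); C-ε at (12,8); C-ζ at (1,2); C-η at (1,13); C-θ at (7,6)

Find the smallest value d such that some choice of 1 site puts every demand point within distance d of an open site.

8

Open {P2}.
  Farthest demand point is C-ζ at distance 8 (to P2); all others are ≤ 8.
With {P1} the worst case is 9.
With {P3} the worst case is 11.
No size-1 selection achieves below 8.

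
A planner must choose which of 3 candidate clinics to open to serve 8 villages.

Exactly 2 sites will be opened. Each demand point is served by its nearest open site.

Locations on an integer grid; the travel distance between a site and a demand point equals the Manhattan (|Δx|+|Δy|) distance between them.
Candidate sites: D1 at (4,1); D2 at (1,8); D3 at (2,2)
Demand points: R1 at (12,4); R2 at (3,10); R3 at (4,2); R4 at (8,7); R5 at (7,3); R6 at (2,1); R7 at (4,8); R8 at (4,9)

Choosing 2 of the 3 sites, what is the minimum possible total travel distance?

38

Open {D1, D2}.
  R1→D1 11, R2→D2 4, R3→D1 1, R4→D2 8, R5→D1 5, R6→D1 2, R7→D2 3, R8→D2 4  ⇒ total 38.
Compare {D2, D3}: total 40.
Compare {D1, D3}: total 52.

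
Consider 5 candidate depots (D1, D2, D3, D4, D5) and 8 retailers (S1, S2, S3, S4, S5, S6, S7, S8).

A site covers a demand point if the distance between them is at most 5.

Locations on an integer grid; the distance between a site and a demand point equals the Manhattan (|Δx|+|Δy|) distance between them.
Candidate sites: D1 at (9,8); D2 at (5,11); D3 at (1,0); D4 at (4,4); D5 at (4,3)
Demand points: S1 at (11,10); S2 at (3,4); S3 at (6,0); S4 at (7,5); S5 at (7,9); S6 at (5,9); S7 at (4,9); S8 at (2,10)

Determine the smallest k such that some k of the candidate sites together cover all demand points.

Coverage sets (demand points within 5 of each site):
  D1: {S1, S4, S5, S6}
  D2: {S5, S6, S7, S8}
  D3: {S3}
  D4: {S2, S4, S7}
  D5: {S2, S3, S4}
No 2 sites suffice: every size-2 union leaves at least one demand point uncovered.
But {D1, D2, D5} covers everything, so the minimum is 3.

3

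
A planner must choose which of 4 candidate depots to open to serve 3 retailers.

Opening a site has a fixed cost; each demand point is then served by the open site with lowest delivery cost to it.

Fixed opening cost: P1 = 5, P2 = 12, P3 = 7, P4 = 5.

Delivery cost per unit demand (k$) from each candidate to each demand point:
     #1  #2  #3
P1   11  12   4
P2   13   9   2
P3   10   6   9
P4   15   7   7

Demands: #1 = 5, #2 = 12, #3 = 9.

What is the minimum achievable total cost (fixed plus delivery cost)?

Open {P2, P3}: assign each demand point to its cheapest open site.
  #1→P3 5×10=50, #2→P3 12×6=72, #3→P2 9×2=18
  delivery cost 140, fixed 19 → total 159.
Compare {P1, P2, P3}: delivery cost 140 + fixed 24 = 164.
Compare {P2, P3, P4}: delivery cost 140 + fixed 24 = 164.
Compare {P1, P2, P3, P4}: delivery cost 140 + fixed 29 = 169.
All other subsets cost ≥ 164. Minimum total cost: 159.

159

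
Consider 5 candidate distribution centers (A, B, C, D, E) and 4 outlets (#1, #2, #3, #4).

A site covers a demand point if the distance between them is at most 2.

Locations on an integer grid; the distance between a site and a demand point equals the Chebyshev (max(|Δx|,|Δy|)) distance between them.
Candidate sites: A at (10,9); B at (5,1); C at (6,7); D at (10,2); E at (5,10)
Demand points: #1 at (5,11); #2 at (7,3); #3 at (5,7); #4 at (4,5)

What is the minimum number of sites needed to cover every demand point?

Coverage sets (demand points within 2 of each site):
  A: {}
  B: {#2}
  C: {#3, #4}
  D: {}
  E: {#1}
No 2 sites suffice: every size-2 union leaves at least one demand point uncovered.
But {B, C, E} covers everything, so the minimum is 3.

3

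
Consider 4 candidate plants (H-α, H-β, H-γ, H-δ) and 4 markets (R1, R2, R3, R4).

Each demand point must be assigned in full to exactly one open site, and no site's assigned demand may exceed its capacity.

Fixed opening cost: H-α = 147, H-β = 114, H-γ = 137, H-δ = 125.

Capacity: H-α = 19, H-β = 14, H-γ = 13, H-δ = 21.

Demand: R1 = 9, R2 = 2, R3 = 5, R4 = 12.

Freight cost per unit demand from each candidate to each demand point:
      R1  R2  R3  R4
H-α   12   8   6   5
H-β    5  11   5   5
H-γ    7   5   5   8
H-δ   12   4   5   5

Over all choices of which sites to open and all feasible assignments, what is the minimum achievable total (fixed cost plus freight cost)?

377

Open {H-β, H-δ}; cheapest assignment that respects the capacities:
  H-β (cap 14, load 14): R1, R3 — cost 9×5 + 5×5 = 70
  H-δ (cap 21, load 14): R2, R4 — cost 2×4 + 12×5 = 68
  Shipping 138, fixed 239 → total 377.
  Any other capacity-feasible assignment to {H-β, H-δ} ships for at least 138.
Compare {H-α, H-β}: its best feasible assignment gives total 407.
Compare {H-γ, H-δ}: its best feasible assignment gives total 418.
Every other set of open sites that can feasibly serve all demand totals ≥ 407 even under its best assignment. Minimum: 377.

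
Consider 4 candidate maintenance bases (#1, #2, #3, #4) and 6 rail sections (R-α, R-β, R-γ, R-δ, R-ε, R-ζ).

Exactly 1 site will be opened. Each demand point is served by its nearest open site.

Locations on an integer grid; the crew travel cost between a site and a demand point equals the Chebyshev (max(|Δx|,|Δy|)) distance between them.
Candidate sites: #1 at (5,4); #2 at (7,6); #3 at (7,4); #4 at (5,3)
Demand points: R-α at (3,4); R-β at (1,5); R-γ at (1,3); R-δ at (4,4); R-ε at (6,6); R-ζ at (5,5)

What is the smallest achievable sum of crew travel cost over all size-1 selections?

14

Open {#1}.
  R-α→#1 2, R-β→#1 4, R-γ→#1 4, R-δ→#1 1, R-ε→#1 2, R-ζ→#1 1  ⇒ total 14.
Compare {#4}: total 16.
Compare {#2}: total 22.
No size-1 selection does better; minimum is 14.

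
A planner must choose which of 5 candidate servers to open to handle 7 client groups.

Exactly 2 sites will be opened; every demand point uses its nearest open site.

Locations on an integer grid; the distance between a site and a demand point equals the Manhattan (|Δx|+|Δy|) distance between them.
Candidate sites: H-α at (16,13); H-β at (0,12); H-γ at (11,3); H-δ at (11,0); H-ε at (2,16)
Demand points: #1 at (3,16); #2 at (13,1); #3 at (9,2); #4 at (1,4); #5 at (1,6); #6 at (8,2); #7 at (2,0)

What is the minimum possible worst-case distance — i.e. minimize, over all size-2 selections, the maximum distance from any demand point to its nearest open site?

Open {H-β, H-δ}.
  Farthest demand point is #4 at distance 9 (to H-β); all others are ≤ 9.
With {H-β, H-γ} the worst case is 12.
With {H-γ, H-ε} the worst case is 12.
No size-2 selection achieves below 9.

9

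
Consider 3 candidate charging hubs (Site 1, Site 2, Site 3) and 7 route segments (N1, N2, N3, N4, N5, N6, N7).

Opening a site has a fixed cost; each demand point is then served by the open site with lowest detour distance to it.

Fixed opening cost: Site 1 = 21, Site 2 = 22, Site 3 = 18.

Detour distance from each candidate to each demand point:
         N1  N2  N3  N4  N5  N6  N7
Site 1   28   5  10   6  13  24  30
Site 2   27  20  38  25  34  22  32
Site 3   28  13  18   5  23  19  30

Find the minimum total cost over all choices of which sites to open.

137

Open {Site 1}: assign each demand point to its cheapest open site.
  N1→Site 1 28, N2→Site 1 5, N3→Site 1 10, N4→Site 1 6, N5→Site 1 13, N6→Site 1 24, N7→Site 1 30
  detour distance 116, fixed 21 → total 137.
Compare {Site 1, Site 3}: detour distance 110 + fixed 39 = 149.
Compare {Site 3}: detour distance 136 + fixed 18 = 154.
Compare {Site 1, Site 2}: detour distance 113 + fixed 43 = 156.
All other subsets cost ≥ 149. Minimum total cost: 137.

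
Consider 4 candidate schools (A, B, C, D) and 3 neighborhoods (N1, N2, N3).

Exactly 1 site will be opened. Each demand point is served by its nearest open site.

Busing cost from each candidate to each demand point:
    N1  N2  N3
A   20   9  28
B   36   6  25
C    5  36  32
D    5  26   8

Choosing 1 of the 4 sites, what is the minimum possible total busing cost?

Open {D}.
  N1→D 5, N2→D 26, N3→D 8  ⇒ total 39.
Compare {A}: total 57.
Compare {B}: total 67.
No size-1 selection does better; minimum is 39.

39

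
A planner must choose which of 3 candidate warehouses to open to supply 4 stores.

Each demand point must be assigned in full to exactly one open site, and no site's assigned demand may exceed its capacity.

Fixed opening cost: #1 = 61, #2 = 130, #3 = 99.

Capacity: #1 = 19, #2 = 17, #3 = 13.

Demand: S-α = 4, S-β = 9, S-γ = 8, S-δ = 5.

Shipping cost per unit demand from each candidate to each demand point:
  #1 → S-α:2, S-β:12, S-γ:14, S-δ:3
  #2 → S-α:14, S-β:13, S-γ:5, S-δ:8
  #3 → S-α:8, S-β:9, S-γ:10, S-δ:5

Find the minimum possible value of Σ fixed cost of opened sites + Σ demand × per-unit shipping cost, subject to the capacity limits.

Open {#1, #2}; cheapest assignment that respects the capacities:
  #1 (cap 19, load 18): S-α, S-β, S-δ — cost 4×2 + 9×12 + 5×3 = 131
  #2 (cap 17, load 8): S-γ — cost 8×5 = 40
  Shipping 171, fixed 191 → total 362.
  Any other capacity-feasible assignment to {#1, #2} ships for at least 171.
Compare {#1, #3}: its best feasible assignment gives total 371.
Compare {#2, #3}: its best feasible assignment gives total 422.
Every other set of open sites that can feasibly serve all demand totals ≥ 371 even under its best assignment. Minimum: 362.

362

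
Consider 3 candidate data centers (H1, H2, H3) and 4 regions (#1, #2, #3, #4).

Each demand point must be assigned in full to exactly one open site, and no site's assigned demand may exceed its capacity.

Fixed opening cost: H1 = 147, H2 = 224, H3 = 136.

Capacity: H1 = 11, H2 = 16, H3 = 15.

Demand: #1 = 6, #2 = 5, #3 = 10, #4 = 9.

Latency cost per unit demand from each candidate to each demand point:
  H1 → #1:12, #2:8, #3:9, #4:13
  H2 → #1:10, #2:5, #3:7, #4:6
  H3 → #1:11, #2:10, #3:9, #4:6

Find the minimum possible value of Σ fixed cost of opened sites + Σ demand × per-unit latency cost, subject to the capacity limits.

Open {H2, H3}; cheapest assignment that respects the capacities:
  H2 (cap 16, load 15): #2, #3 — cost 5×5 + 10×7 = 95
  H3 (cap 15, load 15): #1, #4 — cost 6×11 + 9×6 = 120
  Shipping 215, fixed 360 → total 575.
  Any other capacity-feasible assignment to {H2, H3} ships for at least 215.
Compare {H1, H2, H3}: its best feasible assignment gives total 722.
Every other set of open sites that can feasibly serve all demand totals ≥ 722 even under its best assignment. Minimum: 575.

575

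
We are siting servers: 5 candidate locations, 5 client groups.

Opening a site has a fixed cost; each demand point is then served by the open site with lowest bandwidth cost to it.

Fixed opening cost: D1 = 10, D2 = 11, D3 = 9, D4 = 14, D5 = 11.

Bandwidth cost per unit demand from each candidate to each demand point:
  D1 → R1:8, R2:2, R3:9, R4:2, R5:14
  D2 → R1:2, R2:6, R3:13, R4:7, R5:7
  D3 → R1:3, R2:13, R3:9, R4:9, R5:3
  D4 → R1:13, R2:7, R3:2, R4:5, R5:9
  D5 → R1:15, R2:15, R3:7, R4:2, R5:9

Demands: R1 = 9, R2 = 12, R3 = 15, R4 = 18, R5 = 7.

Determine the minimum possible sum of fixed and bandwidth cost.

Open {D1, D3, D4}: assign each demand point to its cheapest open site.
  R1→D3 9×3=27, R2→D1 12×2=24, R3→D4 15×2=30, R4→D1 18×2=36, R5→D3 7×3=21
  bandwidth cost 138, fixed 33 → total 171.
Compare {D1, D2, D3, D4}: bandwidth cost 129 + fixed 44 = 173.
Compare {D1, D3, D4, D5}: bandwidth cost 138 + fixed 44 = 182.
Compare {D1, D2, D3, D4, D5}: bandwidth cost 129 + fixed 55 = 184.
All other subsets cost ≥ 173. Minimum total cost: 171.

171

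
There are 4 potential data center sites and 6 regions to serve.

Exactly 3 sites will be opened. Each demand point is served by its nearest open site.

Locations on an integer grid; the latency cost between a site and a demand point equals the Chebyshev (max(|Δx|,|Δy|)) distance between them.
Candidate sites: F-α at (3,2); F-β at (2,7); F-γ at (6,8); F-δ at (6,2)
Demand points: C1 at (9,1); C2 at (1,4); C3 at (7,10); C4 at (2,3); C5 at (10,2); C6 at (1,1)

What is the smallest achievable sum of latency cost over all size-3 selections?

Open {F-α, F-γ, F-δ}.
  C1→F-δ 3, C2→F-α 2, C3→F-γ 2, C4→F-α 1, C5→F-δ 4, C6→F-α 2  ⇒ total 14.
Compare {F-α, F-β, F-δ}: total 17.
Compare {F-α, F-β, F-γ}: total 19.
No size-3 selection does better; minimum is 14.

14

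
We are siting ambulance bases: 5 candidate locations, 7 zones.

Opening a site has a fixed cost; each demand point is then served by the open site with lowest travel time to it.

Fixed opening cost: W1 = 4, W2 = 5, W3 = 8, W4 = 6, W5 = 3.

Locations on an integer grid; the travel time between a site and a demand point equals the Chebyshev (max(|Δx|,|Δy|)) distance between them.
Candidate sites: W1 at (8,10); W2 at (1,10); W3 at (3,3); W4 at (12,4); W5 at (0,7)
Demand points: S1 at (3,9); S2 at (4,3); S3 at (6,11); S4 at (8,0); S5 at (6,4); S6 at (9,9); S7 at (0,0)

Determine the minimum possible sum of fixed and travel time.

32

Open {W1, W3}: assign each demand point to its cheapest open site.
  S1→W1 5, S2→W3 1, S3→W1 2, S4→W3 5, S5→W3 3, S6→W1 1, S7→W3 3
  travel time 20, fixed 12 → total 32.
Compare {W1, W3, W5}: travel time 18 + fixed 15 = 33.
Compare {W1, W2, W3}: travel time 17 + fixed 17 = 34.
Compare {W1, W3, W4}: travel time 19 + fixed 18 = 37.
All other subsets cost ≥ 33. Minimum total cost: 32.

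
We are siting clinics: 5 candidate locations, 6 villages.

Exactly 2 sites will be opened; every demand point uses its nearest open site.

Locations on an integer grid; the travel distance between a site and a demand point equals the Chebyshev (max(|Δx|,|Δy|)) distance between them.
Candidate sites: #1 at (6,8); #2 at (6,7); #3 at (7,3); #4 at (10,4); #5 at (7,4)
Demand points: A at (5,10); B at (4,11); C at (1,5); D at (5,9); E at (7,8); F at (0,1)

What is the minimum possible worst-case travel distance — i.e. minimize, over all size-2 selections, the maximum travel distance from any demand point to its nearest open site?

Open {#1, #2}.
  Farthest demand point is F at travel distance 6 (to #2); all others are ≤ 6.
With {#2, #3} the worst case is 6.
With {#2, #4} the worst case is 6.
No size-2 selection achieves below 6.

6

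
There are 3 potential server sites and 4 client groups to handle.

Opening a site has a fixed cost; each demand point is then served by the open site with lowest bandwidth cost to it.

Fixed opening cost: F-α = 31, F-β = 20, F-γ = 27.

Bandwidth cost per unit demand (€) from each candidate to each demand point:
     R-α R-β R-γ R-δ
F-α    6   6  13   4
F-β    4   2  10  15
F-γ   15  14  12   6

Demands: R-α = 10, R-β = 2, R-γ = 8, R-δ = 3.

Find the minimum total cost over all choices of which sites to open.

Open {F-α, F-β}: assign each demand point to its cheapest open site.
  R-α→F-β 10×4=40, R-β→F-β 2×2=4, R-γ→F-β 8×10=80, R-δ→F-α 3×4=12
  bandwidth cost 136, fixed 51 → total 187.
Compare {F-β}: bandwidth cost 169 + fixed 20 = 189.
Compare {F-β, F-γ}: bandwidth cost 142 + fixed 47 = 189.
Compare {F-α, F-β, F-γ}: bandwidth cost 136 + fixed 78 = 214.
All other subsets cost ≥ 189. Minimum total cost: 187.

187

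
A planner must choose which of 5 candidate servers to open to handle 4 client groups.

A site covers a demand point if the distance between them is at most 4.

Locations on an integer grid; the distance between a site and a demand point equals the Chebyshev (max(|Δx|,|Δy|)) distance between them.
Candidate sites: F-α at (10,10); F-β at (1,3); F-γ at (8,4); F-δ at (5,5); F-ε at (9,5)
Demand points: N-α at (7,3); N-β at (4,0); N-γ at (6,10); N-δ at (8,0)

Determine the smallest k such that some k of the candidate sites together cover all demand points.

Coverage sets (demand points within 4 of each site):
  F-α: {N-γ}
  F-β: {N-β}
  F-γ: {N-α, N-β, N-δ}
  F-δ: {N-α}
  F-ε: {N-α}
No single site covers all 4 demand points.
But {F-α, F-γ} covers everything, so the minimum is 2.

2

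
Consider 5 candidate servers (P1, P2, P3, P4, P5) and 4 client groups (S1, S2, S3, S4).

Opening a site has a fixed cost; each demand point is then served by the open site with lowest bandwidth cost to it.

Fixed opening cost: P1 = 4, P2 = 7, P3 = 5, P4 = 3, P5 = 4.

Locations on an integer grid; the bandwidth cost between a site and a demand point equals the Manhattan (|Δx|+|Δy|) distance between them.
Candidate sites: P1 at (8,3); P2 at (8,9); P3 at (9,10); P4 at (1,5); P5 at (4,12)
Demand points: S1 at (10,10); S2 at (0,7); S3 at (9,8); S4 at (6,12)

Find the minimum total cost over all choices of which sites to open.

19

Open {P3, P4}: assign each demand point to its cheapest open site.
  S1→P3 1, S2→P4 3, S3→P3 2, S4→P3 5
  bandwidth cost 11, fixed 8 → total 19.
Compare {P3, P4, P5}: bandwidth cost 8 + fixed 12 = 20.
Compare {P2, P4}: bandwidth cost 13 + fixed 10 = 23.
Compare {P3, P5}: bandwidth cost 14 + fixed 9 = 23.
All other subsets cost ≥ 20. Minimum total cost: 19.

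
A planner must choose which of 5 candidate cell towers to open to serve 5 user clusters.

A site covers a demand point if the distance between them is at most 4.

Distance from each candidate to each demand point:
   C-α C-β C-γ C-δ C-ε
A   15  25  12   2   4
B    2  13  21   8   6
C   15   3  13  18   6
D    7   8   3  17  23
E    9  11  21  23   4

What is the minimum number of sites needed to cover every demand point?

4

Coverage sets (demand points within 4 of each site):
  A: {C-δ, C-ε}
  B: {C-α}
  C: {C-β}
  D: {C-γ}
  E: {C-ε}
No 3 sites suffice: every size-3 union leaves at least one demand point uncovered.
But {A, B, C, D} covers everything, so the minimum is 4.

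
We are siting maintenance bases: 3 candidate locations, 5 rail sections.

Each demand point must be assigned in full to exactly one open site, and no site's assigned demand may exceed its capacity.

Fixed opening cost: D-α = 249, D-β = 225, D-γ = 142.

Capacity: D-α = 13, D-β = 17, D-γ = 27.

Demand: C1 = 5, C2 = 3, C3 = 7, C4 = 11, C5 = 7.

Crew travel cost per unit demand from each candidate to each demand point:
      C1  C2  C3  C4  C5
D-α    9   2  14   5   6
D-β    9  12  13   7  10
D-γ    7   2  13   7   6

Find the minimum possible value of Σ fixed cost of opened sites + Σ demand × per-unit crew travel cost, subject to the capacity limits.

618

Open {D-β, D-γ}; cheapest assignment that respects the capacities:
  D-β (cap 17, load 11): C4 — cost 11×7 = 77
  D-γ (cap 27, load 22): C1, C2, C3, C5 — cost 5×7 + 3×2 + 7×13 + 7×6 = 174
  Shipping 251, fixed 367 → total 618.
  Any other capacity-feasible assignment to {D-β, D-γ} ships for at least 251.
Compare {D-α, D-γ}: its best feasible assignment gives total 620.
Compare {D-α, D-β, D-γ}: its best feasible assignment gives total 845.
Every other set of open sites that can feasibly serve all demand totals ≥ 620 even under its best assignment. Minimum: 618.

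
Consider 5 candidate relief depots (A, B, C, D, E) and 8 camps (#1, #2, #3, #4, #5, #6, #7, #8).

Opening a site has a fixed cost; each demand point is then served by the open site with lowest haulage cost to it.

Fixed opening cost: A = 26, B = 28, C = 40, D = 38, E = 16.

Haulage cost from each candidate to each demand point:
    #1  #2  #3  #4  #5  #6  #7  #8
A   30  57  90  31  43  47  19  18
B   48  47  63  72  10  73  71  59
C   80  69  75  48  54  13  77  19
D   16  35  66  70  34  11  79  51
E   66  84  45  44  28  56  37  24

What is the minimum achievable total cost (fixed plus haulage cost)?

283

Open {A, D, E}: assign each demand point to its cheapest open site.
  #1→D 16, #2→D 35, #3→E 45, #4→A 31, #5→E 28, #6→D 11, #7→A 19, #8→A 18
  haulage cost 203, fixed 80 → total 283.
Compare {A, B, D, E}: haulage cost 185 + fixed 108 = 293.
Compare {A, D}: haulage cost 230 + fixed 64 = 294.
Compare {D, E}: haulage cost 240 + fixed 54 = 294.
All other subsets cost ≥ 293. Minimum total cost: 283.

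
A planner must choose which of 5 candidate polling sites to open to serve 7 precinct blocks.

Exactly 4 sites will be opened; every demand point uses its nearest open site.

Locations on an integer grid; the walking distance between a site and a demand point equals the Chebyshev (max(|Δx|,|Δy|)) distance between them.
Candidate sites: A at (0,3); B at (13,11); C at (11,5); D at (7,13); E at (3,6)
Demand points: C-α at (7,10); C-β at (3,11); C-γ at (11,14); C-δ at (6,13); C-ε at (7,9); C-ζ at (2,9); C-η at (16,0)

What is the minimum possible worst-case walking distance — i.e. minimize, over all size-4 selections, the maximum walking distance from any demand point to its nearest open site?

Open {A, B, C, D}.
  Farthest demand point is C-ζ at walking distance 5 (to D); all others are ≤ 5.
With {A, C, D, E} the worst case is 5.
With {B, C, D, E} the worst case is 5.
No size-4 selection achieves below 5.

5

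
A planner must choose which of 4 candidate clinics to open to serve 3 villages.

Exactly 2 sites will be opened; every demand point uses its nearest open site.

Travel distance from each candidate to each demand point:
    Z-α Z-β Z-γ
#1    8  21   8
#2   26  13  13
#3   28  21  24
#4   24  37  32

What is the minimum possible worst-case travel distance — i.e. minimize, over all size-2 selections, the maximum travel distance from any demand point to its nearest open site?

Open {#1, #2}.
  Farthest demand point is Z-β at travel distance 13 (to #2); all others are ≤ 13.
With {#1, #3} the worst case is 21.
With {#1, #4} the worst case is 21.
No size-2 selection achieves below 13.

13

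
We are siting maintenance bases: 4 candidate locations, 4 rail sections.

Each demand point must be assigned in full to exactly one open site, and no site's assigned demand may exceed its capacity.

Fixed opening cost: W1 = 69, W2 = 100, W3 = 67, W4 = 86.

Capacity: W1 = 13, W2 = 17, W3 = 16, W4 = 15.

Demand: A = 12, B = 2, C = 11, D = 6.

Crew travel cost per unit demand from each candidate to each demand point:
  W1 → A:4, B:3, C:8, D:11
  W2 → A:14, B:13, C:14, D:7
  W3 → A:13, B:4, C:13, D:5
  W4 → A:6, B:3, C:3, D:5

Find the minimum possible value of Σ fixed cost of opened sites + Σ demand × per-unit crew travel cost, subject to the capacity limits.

339

Open {W1, W3, W4}; cheapest assignment that respects the capacities:
  W1 (cap 13, load 12): A — cost 12×4 = 48
  W3 (cap 16, load 6): D — cost 6×5 = 30
  W4 (cap 15, load 13): B, C — cost 2×3 + 11×3 = 39
  Shipping 117, fixed 222 → total 339.
  Any other capacity-feasible assignment to {W1, W3, W4} ships for at least 117.
Compare {W1, W2, W4}: its best feasible assignment gives total 384.
Compare {W1, W2, W3, W4}: its best feasible assignment gives total 439.
Every other set of open sites that can feasibly serve all demand totals ≥ 384 even under its best assignment. Minimum: 339.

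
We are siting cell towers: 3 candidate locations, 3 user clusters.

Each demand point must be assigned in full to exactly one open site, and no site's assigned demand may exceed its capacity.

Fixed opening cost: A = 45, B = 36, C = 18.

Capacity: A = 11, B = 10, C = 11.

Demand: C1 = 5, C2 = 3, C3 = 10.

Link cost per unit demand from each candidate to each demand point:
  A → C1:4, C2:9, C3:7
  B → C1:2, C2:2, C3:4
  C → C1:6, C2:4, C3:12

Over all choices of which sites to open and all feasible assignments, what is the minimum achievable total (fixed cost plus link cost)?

136

Open {B, C}; cheapest assignment that respects the capacities:
  B (cap 10, load 10): C3 — cost 10×4 = 40
  C (cap 11, load 8): C1, C2 — cost 5×6 + 3×4 = 42
  Shipping 82, fixed 54 → total 136.
  Any other capacity-feasible assignment to {B, C} ships for at least 82.
Compare {A, B}: its best feasible assignment gives total 167.
Compare {A, B, C}: its best feasible assignment gives total 171.
Every other set of open sites that can feasibly serve all demand totals ≥ 167 even under its best assignment. Minimum: 136.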